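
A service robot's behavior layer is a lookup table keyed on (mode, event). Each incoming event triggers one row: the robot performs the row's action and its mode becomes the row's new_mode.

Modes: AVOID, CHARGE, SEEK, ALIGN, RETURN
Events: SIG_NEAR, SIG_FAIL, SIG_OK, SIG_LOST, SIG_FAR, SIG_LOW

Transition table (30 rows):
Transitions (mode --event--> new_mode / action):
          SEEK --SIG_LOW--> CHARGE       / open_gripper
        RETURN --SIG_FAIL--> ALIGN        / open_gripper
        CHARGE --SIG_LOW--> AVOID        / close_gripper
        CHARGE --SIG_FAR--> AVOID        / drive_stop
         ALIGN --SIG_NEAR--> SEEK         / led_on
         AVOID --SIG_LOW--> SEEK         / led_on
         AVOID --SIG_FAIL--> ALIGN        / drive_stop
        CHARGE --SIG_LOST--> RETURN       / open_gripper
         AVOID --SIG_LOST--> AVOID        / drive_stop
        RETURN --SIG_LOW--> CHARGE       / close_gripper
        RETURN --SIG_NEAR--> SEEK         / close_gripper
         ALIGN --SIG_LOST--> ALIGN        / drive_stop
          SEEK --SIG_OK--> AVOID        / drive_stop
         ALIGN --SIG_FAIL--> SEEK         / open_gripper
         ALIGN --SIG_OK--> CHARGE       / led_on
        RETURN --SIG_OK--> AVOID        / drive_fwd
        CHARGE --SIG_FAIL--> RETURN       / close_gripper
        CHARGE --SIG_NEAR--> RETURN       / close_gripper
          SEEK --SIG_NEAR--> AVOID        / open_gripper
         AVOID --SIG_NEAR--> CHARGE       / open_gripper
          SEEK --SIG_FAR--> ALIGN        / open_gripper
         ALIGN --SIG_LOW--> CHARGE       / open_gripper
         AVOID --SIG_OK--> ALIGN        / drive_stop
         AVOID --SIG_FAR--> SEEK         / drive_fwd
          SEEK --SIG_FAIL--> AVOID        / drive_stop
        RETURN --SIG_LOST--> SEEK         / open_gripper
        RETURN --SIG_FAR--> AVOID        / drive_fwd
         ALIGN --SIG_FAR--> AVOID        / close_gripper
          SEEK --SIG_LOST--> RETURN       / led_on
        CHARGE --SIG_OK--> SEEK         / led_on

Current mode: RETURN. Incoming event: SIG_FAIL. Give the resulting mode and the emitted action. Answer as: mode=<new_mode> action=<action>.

mode=ALIGN action=open_gripper

current mode = RETURN; filter table to that mode:
  (RETURN, SIG_FAIL) → (ALIGN, open_gripper)  ← event matches
  (RETURN, SIG_LOW) → (CHARGE, close_gripper)
  (RETURN, SIG_NEAR) → (SEEK, close_gripper)
  (RETURN, SIG_OK) → (AVOID, drive_fwd)
  (RETURN, SIG_LOST) → (SEEK, open_gripper)
  (RETURN, SIG_FAR) → (AVOID, drive_fwd)
event = SIG_FAIL selects (ALIGN, open_gripper)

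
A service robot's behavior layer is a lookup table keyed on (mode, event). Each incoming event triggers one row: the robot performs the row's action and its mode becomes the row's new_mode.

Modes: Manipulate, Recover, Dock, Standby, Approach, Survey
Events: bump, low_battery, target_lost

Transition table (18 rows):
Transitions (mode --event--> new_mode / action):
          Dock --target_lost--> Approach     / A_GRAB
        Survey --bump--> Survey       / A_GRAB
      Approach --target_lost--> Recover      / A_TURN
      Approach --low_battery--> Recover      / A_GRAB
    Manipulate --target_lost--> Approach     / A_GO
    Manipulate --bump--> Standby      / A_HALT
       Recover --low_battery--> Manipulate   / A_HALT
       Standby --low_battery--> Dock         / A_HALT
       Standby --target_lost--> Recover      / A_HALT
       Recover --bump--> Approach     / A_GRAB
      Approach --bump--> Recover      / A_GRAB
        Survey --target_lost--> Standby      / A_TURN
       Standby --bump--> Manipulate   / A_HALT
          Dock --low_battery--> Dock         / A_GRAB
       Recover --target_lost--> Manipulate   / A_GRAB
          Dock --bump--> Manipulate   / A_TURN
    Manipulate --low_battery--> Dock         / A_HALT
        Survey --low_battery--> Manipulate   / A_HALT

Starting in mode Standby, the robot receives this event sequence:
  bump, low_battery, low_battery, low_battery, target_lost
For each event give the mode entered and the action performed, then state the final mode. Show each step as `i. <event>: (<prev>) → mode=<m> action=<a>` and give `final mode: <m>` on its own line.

final mode: Approach

1. bump: (Standby) → mode=Manipulate action=A_HALT
2. low_battery: (Manipulate) → mode=Dock action=A_HALT
3. low_battery: (Dock) → mode=Dock action=A_GRAB
4. low_battery: (Dock) → mode=Dock action=A_GRAB
5. target_lost: (Dock) → mode=Approach action=A_GRAB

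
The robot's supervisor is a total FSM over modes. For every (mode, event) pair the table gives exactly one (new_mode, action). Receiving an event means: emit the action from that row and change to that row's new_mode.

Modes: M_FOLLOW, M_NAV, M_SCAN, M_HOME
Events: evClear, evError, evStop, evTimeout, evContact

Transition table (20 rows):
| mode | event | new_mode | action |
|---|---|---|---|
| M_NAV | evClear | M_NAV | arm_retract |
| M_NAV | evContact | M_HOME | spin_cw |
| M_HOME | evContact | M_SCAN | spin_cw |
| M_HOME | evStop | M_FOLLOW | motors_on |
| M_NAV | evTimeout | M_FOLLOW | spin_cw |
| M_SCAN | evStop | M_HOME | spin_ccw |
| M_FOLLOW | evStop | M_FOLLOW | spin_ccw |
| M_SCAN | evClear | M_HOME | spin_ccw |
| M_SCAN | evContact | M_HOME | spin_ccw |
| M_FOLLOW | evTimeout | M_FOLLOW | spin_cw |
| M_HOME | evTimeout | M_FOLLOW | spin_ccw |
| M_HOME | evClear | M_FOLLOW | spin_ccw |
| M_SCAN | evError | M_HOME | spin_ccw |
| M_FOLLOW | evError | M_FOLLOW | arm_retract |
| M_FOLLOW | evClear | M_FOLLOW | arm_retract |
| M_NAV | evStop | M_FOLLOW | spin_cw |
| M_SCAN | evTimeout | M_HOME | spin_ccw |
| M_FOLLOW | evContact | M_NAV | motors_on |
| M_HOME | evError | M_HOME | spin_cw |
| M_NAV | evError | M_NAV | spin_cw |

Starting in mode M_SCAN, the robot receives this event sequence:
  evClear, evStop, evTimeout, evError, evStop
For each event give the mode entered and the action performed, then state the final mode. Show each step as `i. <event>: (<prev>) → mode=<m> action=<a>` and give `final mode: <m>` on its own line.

final mode: M_FOLLOW

1. evClear: (M_SCAN) → mode=M_HOME action=spin_ccw
2. evStop: (M_HOME) → mode=M_FOLLOW action=motors_on
3. evTimeout: (M_FOLLOW) → mode=M_FOLLOW action=spin_cw
4. evError: (M_FOLLOW) → mode=M_FOLLOW action=arm_retract
5. evStop: (M_FOLLOW) → mode=M_FOLLOW action=spin_ccw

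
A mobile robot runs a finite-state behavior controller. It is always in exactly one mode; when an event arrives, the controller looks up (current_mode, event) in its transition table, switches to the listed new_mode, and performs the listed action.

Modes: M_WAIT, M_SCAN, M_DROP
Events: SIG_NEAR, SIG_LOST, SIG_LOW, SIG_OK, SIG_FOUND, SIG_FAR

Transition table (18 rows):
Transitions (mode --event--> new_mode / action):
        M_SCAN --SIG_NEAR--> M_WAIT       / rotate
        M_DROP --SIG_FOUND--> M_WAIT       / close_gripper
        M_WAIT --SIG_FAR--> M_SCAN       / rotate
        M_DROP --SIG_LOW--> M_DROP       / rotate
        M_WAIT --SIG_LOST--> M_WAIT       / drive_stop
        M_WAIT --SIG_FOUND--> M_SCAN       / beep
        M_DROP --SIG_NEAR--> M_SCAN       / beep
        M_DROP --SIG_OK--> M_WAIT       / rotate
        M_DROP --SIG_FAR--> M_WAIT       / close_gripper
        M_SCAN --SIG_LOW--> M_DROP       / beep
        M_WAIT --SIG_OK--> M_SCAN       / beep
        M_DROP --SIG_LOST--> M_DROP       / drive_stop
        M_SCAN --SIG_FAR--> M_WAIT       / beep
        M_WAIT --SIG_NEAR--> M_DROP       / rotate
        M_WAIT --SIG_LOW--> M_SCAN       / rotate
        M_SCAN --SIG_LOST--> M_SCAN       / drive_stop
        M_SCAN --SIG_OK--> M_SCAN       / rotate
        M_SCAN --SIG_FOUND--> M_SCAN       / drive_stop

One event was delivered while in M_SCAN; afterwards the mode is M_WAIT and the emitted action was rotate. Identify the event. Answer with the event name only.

SIG_NEAR

try SIG_NEAR: (M_SCAN, SIG_NEAR) → (M_WAIT, rotate)  ← matches
try SIG_LOST: (M_SCAN, SIG_LOST) → (M_SCAN, drive_stop)
try SIG_LOW: (M_SCAN, SIG_LOW) → (M_DROP, beep)
try SIG_OK: (M_SCAN, SIG_OK) → (M_SCAN, rotate)
try SIG_FOUND: (M_SCAN, SIG_FOUND) → (M_SCAN, drive_stop)
try SIG_FAR: (M_SCAN, SIG_FAR) → (M_WAIT, beep)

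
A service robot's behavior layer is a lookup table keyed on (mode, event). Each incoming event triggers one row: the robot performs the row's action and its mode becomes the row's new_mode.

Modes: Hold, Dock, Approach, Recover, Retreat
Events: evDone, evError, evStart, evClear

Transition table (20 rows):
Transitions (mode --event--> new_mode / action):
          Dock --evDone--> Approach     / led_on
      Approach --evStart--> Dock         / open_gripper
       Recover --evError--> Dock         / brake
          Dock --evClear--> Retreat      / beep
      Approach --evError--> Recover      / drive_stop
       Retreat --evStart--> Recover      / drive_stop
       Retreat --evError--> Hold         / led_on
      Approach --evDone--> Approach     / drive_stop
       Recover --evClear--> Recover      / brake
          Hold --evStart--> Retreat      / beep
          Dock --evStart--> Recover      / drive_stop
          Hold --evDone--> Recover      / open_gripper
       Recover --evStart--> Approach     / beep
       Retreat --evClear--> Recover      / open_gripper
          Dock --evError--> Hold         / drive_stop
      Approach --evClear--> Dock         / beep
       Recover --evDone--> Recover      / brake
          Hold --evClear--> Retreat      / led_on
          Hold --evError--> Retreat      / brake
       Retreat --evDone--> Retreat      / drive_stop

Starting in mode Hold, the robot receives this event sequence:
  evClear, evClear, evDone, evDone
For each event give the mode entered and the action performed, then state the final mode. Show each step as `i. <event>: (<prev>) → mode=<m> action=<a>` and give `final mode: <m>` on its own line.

final mode: Recover

1. evClear: (Hold) → mode=Retreat action=led_on
2. evClear: (Retreat) → mode=Recover action=open_gripper
3. evDone: (Recover) → mode=Recover action=brake
4. evDone: (Recover) → mode=Recover action=brake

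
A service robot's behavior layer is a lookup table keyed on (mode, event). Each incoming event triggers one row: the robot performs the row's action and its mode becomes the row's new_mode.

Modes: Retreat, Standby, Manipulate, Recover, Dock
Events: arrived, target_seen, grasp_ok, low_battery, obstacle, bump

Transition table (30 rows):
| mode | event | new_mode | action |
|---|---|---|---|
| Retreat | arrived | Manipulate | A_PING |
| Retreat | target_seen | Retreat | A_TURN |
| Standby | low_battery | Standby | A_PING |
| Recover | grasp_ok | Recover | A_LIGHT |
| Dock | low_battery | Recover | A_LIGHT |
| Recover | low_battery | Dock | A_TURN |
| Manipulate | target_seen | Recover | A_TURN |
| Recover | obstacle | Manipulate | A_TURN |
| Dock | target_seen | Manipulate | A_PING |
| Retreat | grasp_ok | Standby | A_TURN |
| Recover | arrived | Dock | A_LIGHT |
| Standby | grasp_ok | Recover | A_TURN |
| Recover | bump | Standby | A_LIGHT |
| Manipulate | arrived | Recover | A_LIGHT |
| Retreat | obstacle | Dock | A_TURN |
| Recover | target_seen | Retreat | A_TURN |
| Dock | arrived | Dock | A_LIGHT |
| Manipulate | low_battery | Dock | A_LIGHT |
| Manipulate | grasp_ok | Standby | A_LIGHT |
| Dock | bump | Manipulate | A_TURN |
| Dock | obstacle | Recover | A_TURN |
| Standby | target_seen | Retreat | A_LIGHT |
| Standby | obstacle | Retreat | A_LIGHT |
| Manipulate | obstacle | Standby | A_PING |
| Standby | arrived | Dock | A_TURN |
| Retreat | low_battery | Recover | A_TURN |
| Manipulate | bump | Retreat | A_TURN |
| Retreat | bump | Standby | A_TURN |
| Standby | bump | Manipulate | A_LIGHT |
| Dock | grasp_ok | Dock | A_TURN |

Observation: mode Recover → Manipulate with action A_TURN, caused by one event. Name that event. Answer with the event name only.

try arrived: (Recover, arrived) → (Dock, A_LIGHT)
try target_seen: (Recover, target_seen) → (Retreat, A_TURN)
try grasp_ok: (Recover, grasp_ok) → (Recover, A_LIGHT)
try low_battery: (Recover, low_battery) → (Dock, A_TURN)
try obstacle: (Recover, obstacle) → (Manipulate, A_TURN)  ← matches
try bump: (Recover, bump) → (Standby, A_LIGHT)

obstacle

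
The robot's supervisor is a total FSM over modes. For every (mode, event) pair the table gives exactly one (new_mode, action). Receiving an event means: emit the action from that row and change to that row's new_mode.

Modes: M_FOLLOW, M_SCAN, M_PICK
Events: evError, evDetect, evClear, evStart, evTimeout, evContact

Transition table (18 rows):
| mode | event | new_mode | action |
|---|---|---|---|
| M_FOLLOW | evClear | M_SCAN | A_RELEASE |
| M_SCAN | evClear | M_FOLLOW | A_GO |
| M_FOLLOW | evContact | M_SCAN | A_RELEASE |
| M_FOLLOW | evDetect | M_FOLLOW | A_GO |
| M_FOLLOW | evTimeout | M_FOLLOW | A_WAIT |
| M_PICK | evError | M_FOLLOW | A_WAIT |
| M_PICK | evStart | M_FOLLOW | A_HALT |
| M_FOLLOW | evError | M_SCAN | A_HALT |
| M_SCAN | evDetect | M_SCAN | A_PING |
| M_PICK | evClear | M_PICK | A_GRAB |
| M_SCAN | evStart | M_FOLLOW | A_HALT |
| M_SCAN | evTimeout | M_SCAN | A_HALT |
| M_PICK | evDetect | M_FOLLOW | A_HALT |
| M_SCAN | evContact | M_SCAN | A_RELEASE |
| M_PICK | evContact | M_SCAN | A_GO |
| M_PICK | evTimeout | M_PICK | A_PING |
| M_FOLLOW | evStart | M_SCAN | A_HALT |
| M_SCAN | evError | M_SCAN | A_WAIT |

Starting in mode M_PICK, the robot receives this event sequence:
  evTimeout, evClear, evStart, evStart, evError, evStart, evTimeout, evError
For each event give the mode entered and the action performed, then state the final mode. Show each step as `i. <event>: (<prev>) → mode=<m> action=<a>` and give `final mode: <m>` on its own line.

final mode: M_SCAN

1. evTimeout: (M_PICK) → mode=M_PICK action=A_PING
2. evClear: (M_PICK) → mode=M_PICK action=A_GRAB
3. evStart: (M_PICK) → mode=M_FOLLOW action=A_HALT
4. evStart: (M_FOLLOW) → mode=M_SCAN action=A_HALT
5. evError: (M_SCAN) → mode=M_SCAN action=A_WAIT
6. evStart: (M_SCAN) → mode=M_FOLLOW action=A_HALT
7. evTimeout: (M_FOLLOW) → mode=M_FOLLOW action=A_WAIT
8. evError: (M_FOLLOW) → mode=M_SCAN action=A_HALT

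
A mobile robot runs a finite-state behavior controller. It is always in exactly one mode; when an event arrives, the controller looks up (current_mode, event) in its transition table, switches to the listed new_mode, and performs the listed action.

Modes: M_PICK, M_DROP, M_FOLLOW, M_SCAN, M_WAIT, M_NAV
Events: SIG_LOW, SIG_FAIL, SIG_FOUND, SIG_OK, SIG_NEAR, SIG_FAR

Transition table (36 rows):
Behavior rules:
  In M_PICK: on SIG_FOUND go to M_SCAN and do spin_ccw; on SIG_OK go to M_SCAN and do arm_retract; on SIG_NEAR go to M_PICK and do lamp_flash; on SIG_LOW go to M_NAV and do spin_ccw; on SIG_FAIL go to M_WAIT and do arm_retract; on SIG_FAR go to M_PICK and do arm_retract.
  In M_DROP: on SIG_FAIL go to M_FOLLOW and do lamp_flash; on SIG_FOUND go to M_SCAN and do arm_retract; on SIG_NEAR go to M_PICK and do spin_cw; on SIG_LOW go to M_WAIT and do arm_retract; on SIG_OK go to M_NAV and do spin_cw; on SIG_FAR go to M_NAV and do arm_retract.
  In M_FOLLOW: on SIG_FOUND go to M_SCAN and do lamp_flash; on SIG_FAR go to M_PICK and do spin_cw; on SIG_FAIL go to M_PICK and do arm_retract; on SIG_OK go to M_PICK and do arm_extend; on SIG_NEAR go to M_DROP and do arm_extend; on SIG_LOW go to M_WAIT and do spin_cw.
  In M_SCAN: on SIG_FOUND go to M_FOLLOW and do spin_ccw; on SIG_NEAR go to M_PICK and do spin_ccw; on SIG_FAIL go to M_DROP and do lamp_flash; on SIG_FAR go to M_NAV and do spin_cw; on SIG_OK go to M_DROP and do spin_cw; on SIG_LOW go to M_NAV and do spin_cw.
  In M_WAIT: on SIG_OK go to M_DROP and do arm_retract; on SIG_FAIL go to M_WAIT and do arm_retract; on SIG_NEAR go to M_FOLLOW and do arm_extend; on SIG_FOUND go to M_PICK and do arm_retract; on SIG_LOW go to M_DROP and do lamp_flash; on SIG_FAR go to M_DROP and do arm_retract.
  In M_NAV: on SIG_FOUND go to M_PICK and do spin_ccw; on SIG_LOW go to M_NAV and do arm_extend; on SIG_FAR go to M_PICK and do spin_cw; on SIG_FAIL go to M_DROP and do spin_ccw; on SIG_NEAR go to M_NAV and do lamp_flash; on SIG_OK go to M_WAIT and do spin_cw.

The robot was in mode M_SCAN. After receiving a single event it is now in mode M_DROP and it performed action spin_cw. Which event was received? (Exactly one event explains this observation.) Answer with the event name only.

try SIG_LOW: (M_SCAN, SIG_LOW) → (M_NAV, spin_cw)
try SIG_FAIL: (M_SCAN, SIG_FAIL) → (M_DROP, lamp_flash)
try SIG_FOUND: (M_SCAN, SIG_FOUND) → (M_FOLLOW, spin_ccw)
try SIG_OK: (M_SCAN, SIG_OK) → (M_DROP, spin_cw)  ← matches
try SIG_NEAR: (M_SCAN, SIG_NEAR) → (M_PICK, spin_ccw)
try SIG_FAR: (M_SCAN, SIG_FAR) → (M_NAV, spin_cw)

SIG_OK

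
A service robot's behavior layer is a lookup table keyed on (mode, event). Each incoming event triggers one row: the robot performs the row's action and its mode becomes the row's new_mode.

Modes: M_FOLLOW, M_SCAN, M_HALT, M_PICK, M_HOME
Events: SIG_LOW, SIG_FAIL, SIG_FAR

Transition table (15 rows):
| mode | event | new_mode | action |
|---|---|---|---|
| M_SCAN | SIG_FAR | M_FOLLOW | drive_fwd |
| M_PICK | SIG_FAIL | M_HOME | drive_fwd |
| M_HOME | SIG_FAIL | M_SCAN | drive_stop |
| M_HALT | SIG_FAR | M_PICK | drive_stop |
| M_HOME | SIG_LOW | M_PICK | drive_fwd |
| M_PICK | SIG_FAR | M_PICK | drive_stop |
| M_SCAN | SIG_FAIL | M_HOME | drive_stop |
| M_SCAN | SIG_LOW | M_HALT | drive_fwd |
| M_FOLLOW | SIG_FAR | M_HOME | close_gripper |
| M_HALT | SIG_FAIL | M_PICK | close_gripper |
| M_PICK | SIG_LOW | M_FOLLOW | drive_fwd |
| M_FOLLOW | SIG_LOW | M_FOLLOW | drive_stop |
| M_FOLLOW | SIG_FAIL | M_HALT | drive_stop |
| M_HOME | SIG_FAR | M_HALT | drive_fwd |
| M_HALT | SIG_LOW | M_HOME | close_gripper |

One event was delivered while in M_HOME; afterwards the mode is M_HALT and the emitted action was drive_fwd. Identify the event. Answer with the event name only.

try SIG_LOW: (M_HOME, SIG_LOW) → (M_PICK, drive_fwd)
try SIG_FAIL: (M_HOME, SIG_FAIL) → (M_SCAN, drive_stop)
try SIG_FAR: (M_HOME, SIG_FAR) → (M_HALT, drive_fwd)  ← matches

SIG_FAR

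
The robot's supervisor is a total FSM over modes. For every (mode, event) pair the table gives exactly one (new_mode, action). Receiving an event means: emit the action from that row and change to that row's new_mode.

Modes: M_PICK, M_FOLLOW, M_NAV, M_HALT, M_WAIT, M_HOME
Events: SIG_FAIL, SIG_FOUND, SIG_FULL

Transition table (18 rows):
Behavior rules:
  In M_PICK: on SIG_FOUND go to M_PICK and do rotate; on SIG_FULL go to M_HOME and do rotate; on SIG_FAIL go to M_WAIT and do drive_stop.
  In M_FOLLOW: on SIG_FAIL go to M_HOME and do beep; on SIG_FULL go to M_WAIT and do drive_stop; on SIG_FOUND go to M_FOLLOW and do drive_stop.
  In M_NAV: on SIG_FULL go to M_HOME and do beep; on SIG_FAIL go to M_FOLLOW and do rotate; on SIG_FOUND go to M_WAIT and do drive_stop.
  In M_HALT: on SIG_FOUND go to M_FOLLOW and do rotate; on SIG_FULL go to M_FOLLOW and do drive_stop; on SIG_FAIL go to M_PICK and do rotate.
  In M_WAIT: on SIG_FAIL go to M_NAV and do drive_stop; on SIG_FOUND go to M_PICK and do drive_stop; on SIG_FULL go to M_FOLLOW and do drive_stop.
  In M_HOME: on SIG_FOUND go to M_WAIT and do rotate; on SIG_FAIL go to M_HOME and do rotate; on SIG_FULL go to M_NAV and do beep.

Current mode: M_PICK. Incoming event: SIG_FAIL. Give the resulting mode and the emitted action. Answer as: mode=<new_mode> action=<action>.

current mode = M_PICK; filter table to that mode:
  (M_PICK, SIG_FOUND) → (M_PICK, rotate)
  (M_PICK, SIG_FULL) → (M_HOME, rotate)
  (M_PICK, SIG_FAIL) → (M_WAIT, drive_stop)  ← event matches
event = SIG_FAIL selects (M_WAIT, drive_stop)

mode=M_WAIT action=drive_stop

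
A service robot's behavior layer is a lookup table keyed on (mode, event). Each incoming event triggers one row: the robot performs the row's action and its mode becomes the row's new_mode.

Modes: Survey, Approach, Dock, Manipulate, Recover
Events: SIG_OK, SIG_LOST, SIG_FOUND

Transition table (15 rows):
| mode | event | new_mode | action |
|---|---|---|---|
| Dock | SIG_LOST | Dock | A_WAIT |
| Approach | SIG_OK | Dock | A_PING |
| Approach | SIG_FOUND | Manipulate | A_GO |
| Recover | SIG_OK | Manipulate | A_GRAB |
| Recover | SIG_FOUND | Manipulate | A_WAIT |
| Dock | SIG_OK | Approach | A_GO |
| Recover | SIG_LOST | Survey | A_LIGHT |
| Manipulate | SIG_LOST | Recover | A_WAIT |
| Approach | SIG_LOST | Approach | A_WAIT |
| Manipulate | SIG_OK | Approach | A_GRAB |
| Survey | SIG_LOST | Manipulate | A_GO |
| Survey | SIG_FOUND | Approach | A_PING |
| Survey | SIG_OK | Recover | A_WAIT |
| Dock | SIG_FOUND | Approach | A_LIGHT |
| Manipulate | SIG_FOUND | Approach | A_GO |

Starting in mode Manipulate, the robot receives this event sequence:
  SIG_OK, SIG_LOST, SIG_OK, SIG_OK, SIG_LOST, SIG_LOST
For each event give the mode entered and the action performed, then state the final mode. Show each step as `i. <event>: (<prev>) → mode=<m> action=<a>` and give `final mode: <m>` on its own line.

1. SIG_OK: (Manipulate) → mode=Approach action=A_GRAB
2. SIG_LOST: (Approach) → mode=Approach action=A_WAIT
3. SIG_OK: (Approach) → mode=Dock action=A_PING
4. SIG_OK: (Dock) → mode=Approach action=A_GO
5. SIG_LOST: (Approach) → mode=Approach action=A_WAIT
6. SIG_LOST: (Approach) → mode=Approach action=A_WAIT

final mode: Approach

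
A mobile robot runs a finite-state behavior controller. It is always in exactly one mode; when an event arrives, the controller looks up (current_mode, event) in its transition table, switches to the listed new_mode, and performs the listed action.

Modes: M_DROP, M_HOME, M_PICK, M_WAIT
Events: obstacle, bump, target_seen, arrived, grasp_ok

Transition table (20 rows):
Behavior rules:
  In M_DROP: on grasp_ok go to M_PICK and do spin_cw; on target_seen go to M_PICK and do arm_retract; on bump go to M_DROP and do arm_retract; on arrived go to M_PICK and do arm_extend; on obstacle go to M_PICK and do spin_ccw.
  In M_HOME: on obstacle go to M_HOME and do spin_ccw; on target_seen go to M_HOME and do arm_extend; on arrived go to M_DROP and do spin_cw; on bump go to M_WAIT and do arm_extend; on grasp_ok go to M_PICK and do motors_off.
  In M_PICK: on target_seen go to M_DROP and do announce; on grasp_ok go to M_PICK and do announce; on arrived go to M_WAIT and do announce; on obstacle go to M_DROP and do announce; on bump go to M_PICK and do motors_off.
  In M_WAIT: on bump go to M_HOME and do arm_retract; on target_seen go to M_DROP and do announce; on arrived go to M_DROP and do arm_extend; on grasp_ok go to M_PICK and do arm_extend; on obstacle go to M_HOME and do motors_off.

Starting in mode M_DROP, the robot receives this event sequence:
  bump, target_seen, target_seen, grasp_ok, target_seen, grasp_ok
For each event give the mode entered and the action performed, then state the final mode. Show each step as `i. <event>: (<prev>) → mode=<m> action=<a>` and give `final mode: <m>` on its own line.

final mode: M_PICK

1. bump: (M_DROP) → mode=M_DROP action=arm_retract
2. target_seen: (M_DROP) → mode=M_PICK action=arm_retract
3. target_seen: (M_PICK) → mode=M_DROP action=announce
4. grasp_ok: (M_DROP) → mode=M_PICK action=spin_cw
5. target_seen: (M_PICK) → mode=M_DROP action=announce
6. grasp_ok: (M_DROP) → mode=M_PICK action=spin_cw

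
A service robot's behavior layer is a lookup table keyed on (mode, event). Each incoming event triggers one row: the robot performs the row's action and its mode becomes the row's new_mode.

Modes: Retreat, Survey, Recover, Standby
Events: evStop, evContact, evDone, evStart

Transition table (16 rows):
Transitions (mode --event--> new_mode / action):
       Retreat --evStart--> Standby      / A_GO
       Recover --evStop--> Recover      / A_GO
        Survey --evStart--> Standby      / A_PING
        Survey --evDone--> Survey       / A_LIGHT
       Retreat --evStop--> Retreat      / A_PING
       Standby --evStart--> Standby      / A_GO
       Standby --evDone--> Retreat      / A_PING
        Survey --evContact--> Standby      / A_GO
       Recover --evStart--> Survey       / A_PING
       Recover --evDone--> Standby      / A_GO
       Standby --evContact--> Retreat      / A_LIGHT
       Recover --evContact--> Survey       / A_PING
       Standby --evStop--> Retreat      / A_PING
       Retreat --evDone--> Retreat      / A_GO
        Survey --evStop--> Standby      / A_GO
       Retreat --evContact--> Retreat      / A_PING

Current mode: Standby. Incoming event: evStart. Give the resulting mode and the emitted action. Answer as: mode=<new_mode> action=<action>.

mode=Standby action=A_GO

current mode = Standby; filter table to that mode:
  (Standby, evStart) → (Standby, A_GO)  ← event matches
  (Standby, evDone) → (Retreat, A_PING)
  (Standby, evContact) → (Retreat, A_LIGHT)
  (Standby, evStop) → (Retreat, A_PING)
event = evStart selects (Standby, A_GO)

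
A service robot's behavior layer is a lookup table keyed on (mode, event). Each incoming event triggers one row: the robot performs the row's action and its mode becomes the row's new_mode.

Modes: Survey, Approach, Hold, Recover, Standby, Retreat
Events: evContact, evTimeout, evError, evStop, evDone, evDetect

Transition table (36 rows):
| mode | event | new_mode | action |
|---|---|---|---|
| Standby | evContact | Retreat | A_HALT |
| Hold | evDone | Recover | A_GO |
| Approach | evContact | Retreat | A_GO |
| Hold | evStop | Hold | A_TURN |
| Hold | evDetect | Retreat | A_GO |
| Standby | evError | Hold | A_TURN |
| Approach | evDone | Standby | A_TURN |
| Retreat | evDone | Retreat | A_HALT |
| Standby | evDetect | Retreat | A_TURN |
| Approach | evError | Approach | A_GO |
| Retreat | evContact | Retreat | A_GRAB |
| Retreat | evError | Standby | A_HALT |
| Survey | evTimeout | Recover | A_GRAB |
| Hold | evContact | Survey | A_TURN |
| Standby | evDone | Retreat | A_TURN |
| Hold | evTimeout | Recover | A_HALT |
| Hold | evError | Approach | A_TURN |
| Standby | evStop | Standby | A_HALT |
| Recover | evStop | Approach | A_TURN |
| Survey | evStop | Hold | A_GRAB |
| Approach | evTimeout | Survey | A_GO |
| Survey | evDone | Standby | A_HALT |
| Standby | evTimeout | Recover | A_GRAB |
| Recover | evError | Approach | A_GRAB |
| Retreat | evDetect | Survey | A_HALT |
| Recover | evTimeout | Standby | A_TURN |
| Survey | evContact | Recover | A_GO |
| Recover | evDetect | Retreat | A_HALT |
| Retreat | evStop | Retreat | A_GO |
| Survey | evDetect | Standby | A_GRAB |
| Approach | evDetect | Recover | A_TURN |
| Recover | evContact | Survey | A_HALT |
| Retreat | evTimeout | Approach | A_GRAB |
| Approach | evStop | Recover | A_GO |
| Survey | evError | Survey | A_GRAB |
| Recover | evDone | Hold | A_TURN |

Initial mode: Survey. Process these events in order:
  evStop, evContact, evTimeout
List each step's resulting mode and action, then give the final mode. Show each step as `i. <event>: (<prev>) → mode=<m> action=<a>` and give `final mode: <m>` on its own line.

final mode: Recover

1. evStop: (Survey) → mode=Hold action=A_GRAB
2. evContact: (Hold) → mode=Survey action=A_TURN
3. evTimeout: (Survey) → mode=Recover action=A_GRAB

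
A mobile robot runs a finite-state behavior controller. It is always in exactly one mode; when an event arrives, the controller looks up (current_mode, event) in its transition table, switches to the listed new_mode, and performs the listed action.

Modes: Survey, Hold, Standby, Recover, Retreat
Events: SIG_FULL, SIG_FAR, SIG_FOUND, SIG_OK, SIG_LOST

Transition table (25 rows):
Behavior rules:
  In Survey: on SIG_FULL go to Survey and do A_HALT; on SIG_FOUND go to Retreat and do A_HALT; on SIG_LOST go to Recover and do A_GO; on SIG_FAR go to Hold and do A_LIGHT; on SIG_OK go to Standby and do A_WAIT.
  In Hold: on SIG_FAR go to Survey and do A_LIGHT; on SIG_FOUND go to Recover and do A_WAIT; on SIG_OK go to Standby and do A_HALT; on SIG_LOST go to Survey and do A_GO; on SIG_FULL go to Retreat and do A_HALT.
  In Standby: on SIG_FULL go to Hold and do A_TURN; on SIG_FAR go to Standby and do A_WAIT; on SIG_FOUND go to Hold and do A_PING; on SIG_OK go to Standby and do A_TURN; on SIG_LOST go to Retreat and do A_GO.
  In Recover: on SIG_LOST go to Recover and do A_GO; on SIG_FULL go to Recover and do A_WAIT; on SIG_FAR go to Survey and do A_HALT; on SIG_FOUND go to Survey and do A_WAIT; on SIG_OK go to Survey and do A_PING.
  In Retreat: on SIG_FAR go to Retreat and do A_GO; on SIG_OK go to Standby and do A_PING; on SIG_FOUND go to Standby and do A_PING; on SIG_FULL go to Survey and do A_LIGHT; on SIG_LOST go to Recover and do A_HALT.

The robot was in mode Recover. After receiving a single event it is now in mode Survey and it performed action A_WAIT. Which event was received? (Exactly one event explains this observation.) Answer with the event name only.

try SIG_FULL: (Recover, SIG_FULL) → (Recover, A_WAIT)
try SIG_FAR: (Recover, SIG_FAR) → (Survey, A_HALT)
try SIG_FOUND: (Recover, SIG_FOUND) → (Survey, A_WAIT)  ← matches
try SIG_OK: (Recover, SIG_OK) → (Survey, A_PING)
try SIG_LOST: (Recover, SIG_LOST) → (Recover, A_GO)

SIG_FOUND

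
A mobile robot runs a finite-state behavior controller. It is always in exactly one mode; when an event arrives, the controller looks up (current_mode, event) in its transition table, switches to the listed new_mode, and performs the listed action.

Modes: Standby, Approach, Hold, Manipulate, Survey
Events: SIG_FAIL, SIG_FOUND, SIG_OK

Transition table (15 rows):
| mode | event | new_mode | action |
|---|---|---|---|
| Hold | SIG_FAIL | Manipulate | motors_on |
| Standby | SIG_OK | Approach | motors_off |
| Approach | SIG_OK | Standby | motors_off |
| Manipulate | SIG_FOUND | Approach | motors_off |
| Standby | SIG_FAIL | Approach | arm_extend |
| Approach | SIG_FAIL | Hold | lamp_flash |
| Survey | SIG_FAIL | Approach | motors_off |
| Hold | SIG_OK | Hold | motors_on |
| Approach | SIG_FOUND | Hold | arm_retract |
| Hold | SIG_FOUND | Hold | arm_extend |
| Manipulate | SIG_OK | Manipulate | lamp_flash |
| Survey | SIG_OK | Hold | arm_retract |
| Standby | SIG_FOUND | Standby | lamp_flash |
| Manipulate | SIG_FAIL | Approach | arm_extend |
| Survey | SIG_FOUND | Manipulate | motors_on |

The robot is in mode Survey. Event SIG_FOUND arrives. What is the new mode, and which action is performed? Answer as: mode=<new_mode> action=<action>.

current mode = Survey; filter table to that mode:
  (Survey, SIG_FAIL) → (Approach, motors_off)
  (Survey, SIG_OK) → (Hold, arm_retract)
  (Survey, SIG_FOUND) → (Manipulate, motors_on)  ← event matches
event = SIG_FOUND selects (Manipulate, motors_on)

mode=Manipulate action=motors_on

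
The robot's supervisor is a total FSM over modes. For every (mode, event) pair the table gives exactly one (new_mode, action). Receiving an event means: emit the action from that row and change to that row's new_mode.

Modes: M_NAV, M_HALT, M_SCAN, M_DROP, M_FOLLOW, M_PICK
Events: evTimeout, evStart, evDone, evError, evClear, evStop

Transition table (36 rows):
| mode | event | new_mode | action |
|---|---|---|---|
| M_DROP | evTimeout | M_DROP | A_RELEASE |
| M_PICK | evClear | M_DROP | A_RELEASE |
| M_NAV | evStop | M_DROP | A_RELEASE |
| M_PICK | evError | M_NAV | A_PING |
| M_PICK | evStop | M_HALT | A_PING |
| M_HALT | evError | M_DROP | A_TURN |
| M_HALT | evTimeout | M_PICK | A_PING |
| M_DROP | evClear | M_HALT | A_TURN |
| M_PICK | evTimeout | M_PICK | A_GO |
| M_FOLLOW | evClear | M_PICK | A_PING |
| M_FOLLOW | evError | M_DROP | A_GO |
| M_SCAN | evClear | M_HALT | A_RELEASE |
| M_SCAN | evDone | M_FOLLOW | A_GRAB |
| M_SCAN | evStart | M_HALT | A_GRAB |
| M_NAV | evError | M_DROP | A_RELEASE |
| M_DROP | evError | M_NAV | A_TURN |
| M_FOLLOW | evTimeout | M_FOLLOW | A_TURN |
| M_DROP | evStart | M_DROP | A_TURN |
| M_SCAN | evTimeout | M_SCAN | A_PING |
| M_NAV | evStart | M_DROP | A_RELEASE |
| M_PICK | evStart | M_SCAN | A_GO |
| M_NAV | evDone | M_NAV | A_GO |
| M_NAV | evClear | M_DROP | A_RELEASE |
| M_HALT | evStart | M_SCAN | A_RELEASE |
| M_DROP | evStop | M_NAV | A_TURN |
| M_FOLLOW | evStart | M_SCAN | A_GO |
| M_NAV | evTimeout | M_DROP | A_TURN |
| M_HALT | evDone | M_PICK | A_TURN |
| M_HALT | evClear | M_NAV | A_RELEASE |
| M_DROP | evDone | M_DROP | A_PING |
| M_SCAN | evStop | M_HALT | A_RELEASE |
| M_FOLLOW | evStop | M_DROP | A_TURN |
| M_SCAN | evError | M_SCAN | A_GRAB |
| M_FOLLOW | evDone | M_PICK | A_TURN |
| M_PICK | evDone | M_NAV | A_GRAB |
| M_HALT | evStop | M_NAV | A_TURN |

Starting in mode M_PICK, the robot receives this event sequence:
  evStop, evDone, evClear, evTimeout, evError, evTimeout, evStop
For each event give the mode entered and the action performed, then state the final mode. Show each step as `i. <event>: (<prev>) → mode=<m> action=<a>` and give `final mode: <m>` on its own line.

final mode: M_NAV

1. evStop: (M_PICK) → mode=M_HALT action=A_PING
2. evDone: (M_HALT) → mode=M_PICK action=A_TURN
3. evClear: (M_PICK) → mode=M_DROP action=A_RELEASE
4. evTimeout: (M_DROP) → mode=M_DROP action=A_RELEASE
5. evError: (M_DROP) → mode=M_NAV action=A_TURN
6. evTimeout: (M_NAV) → mode=M_DROP action=A_TURN
7. evStop: (M_DROP) → mode=M_NAV action=A_TURN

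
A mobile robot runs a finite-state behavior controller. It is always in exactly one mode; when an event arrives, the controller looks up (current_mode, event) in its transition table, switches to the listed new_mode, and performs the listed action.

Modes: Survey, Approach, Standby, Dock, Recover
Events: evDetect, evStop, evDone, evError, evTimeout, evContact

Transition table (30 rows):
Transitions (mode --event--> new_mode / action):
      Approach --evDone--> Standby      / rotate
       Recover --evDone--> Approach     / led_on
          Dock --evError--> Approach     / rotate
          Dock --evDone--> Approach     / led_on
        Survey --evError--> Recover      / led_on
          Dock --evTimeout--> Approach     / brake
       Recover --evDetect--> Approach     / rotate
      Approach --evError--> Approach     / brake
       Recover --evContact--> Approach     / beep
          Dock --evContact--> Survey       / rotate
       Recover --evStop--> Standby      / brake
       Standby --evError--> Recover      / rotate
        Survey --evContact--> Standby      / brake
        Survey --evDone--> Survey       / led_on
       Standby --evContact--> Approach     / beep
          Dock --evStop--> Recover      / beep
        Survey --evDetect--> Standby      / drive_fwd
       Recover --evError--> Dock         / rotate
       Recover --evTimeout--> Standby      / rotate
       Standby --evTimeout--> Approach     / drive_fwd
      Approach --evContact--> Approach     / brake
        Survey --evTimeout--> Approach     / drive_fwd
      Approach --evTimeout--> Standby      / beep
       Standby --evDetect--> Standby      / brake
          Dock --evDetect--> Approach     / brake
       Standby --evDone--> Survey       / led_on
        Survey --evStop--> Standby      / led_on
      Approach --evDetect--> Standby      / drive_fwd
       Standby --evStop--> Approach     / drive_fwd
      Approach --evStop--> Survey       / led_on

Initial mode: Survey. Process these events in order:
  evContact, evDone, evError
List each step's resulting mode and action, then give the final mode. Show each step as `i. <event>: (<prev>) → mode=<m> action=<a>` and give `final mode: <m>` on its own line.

final mode: Recover

1. evContact: (Survey) → mode=Standby action=brake
2. evDone: (Standby) → mode=Survey action=led_on
3. evError: (Survey) → mode=Recover action=led_on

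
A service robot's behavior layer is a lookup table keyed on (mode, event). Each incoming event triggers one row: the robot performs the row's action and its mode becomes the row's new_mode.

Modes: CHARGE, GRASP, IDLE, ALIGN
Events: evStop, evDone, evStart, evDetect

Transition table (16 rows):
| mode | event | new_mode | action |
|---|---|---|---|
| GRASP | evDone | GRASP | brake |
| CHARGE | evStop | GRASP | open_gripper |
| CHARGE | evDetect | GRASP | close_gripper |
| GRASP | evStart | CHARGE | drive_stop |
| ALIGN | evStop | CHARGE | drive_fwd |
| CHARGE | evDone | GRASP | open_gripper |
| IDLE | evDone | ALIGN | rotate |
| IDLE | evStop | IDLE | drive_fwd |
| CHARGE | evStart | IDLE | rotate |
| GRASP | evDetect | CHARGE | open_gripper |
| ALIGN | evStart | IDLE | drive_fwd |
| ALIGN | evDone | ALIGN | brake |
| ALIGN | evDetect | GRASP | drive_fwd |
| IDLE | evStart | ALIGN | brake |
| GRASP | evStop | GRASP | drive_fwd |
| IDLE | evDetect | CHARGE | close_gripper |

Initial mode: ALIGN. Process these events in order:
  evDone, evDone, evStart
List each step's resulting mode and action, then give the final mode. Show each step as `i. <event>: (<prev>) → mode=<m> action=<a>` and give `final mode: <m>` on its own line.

final mode: IDLE

1. evDone: (ALIGN) → mode=ALIGN action=brake
2. evDone: (ALIGN) → mode=ALIGN action=brake
3. evStart: (ALIGN) → mode=IDLE action=drive_fwd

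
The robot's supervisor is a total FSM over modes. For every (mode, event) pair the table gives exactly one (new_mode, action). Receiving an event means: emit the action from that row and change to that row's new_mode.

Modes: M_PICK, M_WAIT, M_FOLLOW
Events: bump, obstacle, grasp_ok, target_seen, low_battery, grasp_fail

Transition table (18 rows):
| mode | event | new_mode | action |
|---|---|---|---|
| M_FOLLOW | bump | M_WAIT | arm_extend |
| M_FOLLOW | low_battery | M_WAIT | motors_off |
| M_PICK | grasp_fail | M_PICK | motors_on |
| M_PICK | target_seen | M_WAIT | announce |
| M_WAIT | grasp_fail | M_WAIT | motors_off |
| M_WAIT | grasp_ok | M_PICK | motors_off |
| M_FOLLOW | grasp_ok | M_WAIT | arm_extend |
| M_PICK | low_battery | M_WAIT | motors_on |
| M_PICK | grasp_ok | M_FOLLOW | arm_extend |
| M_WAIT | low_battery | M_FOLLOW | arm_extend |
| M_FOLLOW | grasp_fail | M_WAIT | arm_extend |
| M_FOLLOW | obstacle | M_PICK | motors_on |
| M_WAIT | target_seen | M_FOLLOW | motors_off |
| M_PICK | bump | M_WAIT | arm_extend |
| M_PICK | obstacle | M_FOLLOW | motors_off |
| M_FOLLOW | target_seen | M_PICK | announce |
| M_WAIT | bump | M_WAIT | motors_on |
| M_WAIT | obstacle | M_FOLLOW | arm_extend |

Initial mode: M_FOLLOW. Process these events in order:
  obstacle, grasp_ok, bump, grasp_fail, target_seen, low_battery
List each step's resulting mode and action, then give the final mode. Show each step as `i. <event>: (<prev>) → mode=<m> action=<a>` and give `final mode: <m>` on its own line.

final mode: M_WAIT

1. obstacle: (M_FOLLOW) → mode=M_PICK action=motors_on
2. grasp_ok: (M_PICK) → mode=M_FOLLOW action=arm_extend
3. bump: (M_FOLLOW) → mode=M_WAIT action=arm_extend
4. grasp_fail: (M_WAIT) → mode=M_WAIT action=motors_off
5. target_seen: (M_WAIT) → mode=M_FOLLOW action=motors_off
6. low_battery: (M_FOLLOW) → mode=M_WAIT action=motors_off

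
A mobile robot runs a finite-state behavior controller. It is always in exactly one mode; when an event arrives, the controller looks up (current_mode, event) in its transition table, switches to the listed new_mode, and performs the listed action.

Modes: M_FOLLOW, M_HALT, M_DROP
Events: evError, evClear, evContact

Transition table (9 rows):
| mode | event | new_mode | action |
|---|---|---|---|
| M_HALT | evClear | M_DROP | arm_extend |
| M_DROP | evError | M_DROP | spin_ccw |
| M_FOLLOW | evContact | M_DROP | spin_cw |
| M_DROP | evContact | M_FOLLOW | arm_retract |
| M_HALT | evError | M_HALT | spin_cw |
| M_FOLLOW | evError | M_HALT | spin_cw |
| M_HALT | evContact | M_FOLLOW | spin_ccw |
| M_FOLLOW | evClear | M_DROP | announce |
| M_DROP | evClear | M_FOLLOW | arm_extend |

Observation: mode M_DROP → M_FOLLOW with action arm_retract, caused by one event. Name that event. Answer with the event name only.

evContact

try evError: (M_DROP, evError) → (M_DROP, spin_ccw)
try evClear: (M_DROP, evClear) → (M_FOLLOW, arm_extend)
try evContact: (M_DROP, evContact) → (M_FOLLOW, arm_retract)  ← matches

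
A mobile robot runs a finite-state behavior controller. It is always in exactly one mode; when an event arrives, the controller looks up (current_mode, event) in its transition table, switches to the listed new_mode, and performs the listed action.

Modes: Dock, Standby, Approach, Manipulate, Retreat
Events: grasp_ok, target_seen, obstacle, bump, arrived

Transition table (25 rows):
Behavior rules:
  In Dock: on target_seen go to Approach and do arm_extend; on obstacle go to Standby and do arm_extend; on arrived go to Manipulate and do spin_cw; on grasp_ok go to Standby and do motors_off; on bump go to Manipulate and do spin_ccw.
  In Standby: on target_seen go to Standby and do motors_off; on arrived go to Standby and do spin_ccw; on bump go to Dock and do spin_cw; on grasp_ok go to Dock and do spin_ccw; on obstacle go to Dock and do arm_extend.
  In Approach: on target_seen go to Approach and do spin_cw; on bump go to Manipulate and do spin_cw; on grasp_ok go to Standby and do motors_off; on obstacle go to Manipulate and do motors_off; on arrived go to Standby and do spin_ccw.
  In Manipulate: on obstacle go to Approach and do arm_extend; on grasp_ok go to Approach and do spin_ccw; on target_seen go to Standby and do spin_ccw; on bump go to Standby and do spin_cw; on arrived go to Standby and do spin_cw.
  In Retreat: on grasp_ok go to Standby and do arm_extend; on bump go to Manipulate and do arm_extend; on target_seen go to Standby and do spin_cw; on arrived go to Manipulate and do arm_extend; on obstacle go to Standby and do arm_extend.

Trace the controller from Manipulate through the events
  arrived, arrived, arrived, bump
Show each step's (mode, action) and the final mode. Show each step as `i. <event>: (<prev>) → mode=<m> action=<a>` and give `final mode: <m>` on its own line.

1. arrived: (Manipulate) → mode=Standby action=spin_cw
2. arrived: (Standby) → mode=Standby action=spin_ccw
3. arrived: (Standby) → mode=Standby action=spin_ccw
4. bump: (Standby) → mode=Dock action=spin_cw

final mode: Dock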